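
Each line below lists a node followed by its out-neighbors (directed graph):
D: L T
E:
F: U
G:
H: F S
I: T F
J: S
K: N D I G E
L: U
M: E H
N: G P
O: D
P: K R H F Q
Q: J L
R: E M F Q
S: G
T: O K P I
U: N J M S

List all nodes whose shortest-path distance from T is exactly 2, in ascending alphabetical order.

D, E, F, G, H, N, Q, R

Level 0: T
Level 1: I, K, O, P
Level 2: D, E, F, G, H, N, Q, R
Level 3: J, L, M, S, U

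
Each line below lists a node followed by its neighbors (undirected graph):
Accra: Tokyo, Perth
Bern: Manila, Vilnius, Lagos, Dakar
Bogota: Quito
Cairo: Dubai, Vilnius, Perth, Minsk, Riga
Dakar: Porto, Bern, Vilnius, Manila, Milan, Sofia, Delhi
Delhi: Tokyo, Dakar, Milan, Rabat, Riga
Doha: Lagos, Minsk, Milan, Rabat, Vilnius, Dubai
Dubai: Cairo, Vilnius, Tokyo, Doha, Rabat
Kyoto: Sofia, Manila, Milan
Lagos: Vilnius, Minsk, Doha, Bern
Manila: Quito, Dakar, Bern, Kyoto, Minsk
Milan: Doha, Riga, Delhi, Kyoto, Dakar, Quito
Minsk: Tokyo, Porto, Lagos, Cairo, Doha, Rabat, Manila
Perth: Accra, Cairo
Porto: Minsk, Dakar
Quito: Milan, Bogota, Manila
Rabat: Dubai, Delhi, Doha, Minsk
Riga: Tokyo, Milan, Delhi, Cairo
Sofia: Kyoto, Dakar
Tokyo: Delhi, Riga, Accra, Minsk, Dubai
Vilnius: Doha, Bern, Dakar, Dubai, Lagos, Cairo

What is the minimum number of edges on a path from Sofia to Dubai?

Level 0: Sofia
Level 1: Dakar, Kyoto
Level 2: Bern, Delhi, Manila, Milan, Porto, Vilnius
Level 3: Cairo, Doha, Dubai, Lagos, Minsk, Quito, Rabat, Riga, Tokyo
Level 4: Accra, Bogota, Perth
Dubai first appears at level 3.

3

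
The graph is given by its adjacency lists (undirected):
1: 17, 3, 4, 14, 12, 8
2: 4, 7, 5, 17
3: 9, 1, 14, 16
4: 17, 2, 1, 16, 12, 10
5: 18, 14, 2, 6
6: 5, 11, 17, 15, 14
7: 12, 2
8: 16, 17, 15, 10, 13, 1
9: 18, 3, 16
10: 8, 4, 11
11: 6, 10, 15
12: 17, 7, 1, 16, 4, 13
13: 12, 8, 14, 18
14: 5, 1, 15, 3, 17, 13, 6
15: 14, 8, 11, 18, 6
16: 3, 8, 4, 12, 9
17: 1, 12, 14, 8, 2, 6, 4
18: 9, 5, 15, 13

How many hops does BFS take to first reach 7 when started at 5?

Level 0: 5
Level 1: 2, 6, 14, 18
Level 2: 1, 3, 4, 7, 9, 11, 13, 15, 17
Level 3: 8, 10, 12, 16
7 first appears at level 2.

2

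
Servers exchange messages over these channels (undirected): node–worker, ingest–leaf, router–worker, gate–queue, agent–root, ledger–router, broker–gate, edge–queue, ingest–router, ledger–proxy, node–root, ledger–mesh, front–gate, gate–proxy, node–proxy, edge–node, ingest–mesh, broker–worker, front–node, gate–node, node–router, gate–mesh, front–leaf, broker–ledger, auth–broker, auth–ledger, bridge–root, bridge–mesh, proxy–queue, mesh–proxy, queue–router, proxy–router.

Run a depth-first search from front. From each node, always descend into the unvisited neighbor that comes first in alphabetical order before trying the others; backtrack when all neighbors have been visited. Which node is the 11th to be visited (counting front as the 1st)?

Visit front
front → gate
gate → broker
broker → auth
auth → ledger
ledger → mesh
mesh → bridge
bridge → root
root → agent
root → node
node → edge
edge → queue
queue → proxy
proxy → router
router → ingest
ingest → leaf
router → worker

Visit order: front, gate, broker, auth, ledger, mesh, bridge, root, agent, node, edge, queue, proxy, router, ingest, leaf, worker

edge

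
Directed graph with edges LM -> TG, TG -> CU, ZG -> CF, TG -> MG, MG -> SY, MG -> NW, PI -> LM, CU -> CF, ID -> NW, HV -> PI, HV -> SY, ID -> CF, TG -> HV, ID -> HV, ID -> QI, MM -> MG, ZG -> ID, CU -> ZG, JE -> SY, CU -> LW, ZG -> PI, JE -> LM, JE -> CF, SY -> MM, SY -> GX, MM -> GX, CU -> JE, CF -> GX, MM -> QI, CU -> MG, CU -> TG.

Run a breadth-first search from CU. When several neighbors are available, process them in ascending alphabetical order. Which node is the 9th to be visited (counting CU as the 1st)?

Visit CU; enqueue CF, JE, LW, MG, TG, ZG → queue [CF, JE, LW, MG, TG, ZG]
Visit CF; enqueue GX → queue [JE, LW, MG, TG, ZG, GX]
Visit JE; enqueue LM, SY → queue [LW, MG, TG, ZG, GX, LM, SY]
Visit LW → queue [MG, TG, ZG, GX, LM, SY]
Visit MG; enqueue NW → queue [TG, ZG, GX, LM, SY, NW]
Visit TG; enqueue HV → queue [ZG, GX, LM, SY, NW, HV]
Visit ZG; enqueue ID, PI → queue [GX, LM, SY, NW, HV, ID, PI]
Visit GX → queue [LM, SY, NW, HV, ID, PI]
Visit LM → queue [SY, NW, HV, ID, PI]
Visit SY; enqueue MM → queue [NW, HV, ID, PI, MM]
Visit NW → queue [HV, ID, PI, MM]
Visit HV → queue [ID, PI, MM]
Visit ID; enqueue QI → queue [PI, MM, QI]
Visit PI → queue [MM, QI]
Visit MM → queue [QI]
Visit QI → queue []

Visit order: CU, CF, JE, LW, MG, TG, ZG, GX, LM, SY, NW, HV, ID, PI, MM, QI

LM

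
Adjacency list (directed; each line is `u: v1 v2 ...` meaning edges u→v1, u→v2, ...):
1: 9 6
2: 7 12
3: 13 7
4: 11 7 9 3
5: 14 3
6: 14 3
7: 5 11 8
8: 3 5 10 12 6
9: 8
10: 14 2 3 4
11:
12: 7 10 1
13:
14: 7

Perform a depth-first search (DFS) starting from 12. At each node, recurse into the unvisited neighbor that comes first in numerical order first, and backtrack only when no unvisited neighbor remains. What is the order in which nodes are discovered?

12 -> 1 -> 6 -> 3 -> 7 -> 5 -> 14 -> 8 -> 10 -> 2 -> 4 -> 9 -> 11 -> 13

Visit 12
12 → 1
1 → 6
6 → 3
3 → 7
7 → 5
5 → 14
7 → 8
8 → 10
10 → 2
10 → 4
4 → 9
4 → 11
3 → 13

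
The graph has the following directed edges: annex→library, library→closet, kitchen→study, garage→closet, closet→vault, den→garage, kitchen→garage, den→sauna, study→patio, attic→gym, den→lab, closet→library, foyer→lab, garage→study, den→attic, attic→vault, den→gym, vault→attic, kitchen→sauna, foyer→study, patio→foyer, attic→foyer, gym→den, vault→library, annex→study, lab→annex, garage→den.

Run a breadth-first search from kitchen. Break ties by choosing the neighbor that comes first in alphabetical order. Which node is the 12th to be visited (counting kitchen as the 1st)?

Visit kitchen; enqueue garage, sauna, study → queue [garage, sauna, study]
Visit garage; enqueue closet, den → queue [sauna, study, closet, den]
Visit sauna → queue [study, closet, den]
Visit study; enqueue patio → queue [closet, den, patio]
Visit closet; enqueue library, vault → queue [den, patio, library, vault]
Visit den; enqueue attic, gym, lab → queue [patio, library, vault, attic, gym, lab]
Visit patio; enqueue foyer → queue [library, vault, attic, gym, lab, foyer]
Visit library → queue [vault, attic, gym, lab, foyer]
Visit vault → queue [attic, gym, lab, foyer]
Visit attic → queue [gym, lab, foyer]
Visit gym → queue [lab, foyer]
Visit lab; enqueue annex → queue [foyer, annex]
Visit foyer → queue [annex]
Visit annex → queue []

Visit order: kitchen, garage, sauna, study, closet, den, patio, library, vault, attic, gym, lab, foyer, annex

lab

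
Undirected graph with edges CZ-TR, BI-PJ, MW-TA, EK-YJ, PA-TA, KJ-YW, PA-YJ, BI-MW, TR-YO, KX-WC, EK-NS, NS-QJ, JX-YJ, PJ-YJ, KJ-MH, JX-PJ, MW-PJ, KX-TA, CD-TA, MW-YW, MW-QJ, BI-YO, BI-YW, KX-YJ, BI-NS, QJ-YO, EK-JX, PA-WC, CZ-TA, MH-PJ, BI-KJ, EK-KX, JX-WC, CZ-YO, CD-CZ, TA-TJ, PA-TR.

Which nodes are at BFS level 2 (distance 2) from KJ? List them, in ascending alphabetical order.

MW, NS, PJ, YO

Level 0: KJ
Level 1: BI, MH, YW
Level 2: MW, NS, PJ, YO
Level 3: CZ, EK, JX, QJ, TA, TR, YJ
Level 4: CD, KX, PA, TJ, WC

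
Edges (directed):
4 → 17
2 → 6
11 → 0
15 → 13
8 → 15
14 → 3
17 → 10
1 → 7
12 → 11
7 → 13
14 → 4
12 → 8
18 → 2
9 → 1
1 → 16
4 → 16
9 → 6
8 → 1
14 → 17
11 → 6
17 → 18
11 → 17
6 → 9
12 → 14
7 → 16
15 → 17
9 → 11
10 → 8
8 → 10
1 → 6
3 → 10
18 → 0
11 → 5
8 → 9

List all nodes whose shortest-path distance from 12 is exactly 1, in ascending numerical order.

Level 0: 12
Level 1: 8, 11, 14
Level 2: 0, 1, 3, 4, 5, 6, 9, 10, 15, 17
Level 3: 7, 13, 16, 18
Level 4: 2

8, 11, 14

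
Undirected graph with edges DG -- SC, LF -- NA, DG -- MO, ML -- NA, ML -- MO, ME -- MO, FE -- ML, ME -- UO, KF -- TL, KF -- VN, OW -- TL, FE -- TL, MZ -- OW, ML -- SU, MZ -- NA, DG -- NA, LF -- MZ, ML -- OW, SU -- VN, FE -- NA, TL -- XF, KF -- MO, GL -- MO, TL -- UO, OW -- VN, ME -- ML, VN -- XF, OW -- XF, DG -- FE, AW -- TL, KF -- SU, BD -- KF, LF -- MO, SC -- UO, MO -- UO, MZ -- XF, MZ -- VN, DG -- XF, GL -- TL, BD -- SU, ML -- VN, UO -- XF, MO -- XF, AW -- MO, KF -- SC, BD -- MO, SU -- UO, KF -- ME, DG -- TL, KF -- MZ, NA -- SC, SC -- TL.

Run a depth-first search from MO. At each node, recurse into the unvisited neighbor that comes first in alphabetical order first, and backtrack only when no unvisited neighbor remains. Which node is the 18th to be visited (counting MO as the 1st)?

XF

Visit MO
MO → AW
AW → TL
TL → DG
DG → FE
FE → ML
ML → ME
ME → KF
KF → BD
BD → SU
SU → UO
UO → SC
SC → NA
NA → LF
LF → MZ
MZ → OW
OW → VN
VN → XF
TL → GL

Visit order: MO, AW, TL, DG, FE, ML, ME, KF, BD, SU, UO, SC, NA, LF, MZ, OW, VN, XF, GL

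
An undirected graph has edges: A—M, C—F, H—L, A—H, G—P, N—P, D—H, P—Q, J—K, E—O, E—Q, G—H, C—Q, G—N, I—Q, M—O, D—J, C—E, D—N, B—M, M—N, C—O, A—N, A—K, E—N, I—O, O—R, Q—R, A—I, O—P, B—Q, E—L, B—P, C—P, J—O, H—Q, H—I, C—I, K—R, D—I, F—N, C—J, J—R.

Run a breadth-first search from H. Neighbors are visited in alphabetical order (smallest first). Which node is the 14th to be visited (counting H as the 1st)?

O

Visit H; enqueue A, D, G, I, L, Q → queue [A, D, G, I, L, Q]
Visit A; enqueue K, M, N → queue [D, G, I, L, Q, K, M, N]
Visit D; enqueue J → queue [G, I, L, Q, K, M, N, J]
Visit G; enqueue P → queue [I, L, Q, K, M, N, J, P]
Visit I; enqueue C, O → queue [L, Q, K, M, N, J, P, C, O]
Visit L; enqueue E → queue [Q, K, M, N, J, P, C, O, E]
Visit Q; enqueue B, R → queue [K, M, N, J, P, C, O, E, B, R]
Visit K → queue [M, N, J, P, C, O, E, B, R]
Visit M → queue [N, J, P, C, O, E, B, R]
Visit N; enqueue F → queue [J, P, C, O, E, B, R, F]
Visit J → queue [P, C, O, E, B, R, F]
Visit P → queue [C, O, E, B, R, F]
Visit C → queue [O, E, B, R, F]
Visit O → queue [E, B, R, F]
Visit E → queue [B, R, F]
Visit B → queue [R, F]
Visit R → queue [F]
Visit F → queue []

Visit order: H, A, D, G, I, L, Q, K, M, N, J, P, C, O, E, B, R, F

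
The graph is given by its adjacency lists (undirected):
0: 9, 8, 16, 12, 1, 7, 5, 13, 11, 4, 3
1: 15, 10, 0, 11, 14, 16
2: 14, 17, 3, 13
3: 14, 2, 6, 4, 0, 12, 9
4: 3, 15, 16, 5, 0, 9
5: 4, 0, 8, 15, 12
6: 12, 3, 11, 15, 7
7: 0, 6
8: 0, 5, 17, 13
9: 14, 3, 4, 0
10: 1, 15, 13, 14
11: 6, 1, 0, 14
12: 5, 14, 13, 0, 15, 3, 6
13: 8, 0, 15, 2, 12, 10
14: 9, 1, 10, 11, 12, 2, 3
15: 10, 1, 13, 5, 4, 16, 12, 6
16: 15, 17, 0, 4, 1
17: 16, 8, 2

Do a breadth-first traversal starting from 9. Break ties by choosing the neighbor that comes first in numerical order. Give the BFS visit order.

Visit 9; enqueue 0, 3, 4, 14 → queue [0, 3, 4, 14]
Visit 0; enqueue 1, 5, 7, 8, 11, 12, 13, 16 → queue [3, 4, 14, 1, 5, 7, 8, 11, 12, 13, 16]
Visit 3; enqueue 2, 6 → queue [4, 14, 1, 5, 7, 8, 11, 12, 13, 16, 2, 6]
Visit 4; enqueue 15 → queue [14, 1, 5, 7, 8, 11, 12, 13, 16, 2, 6, 15]
Visit 14; enqueue 10 → queue [1, 5, 7, 8, 11, 12, 13, 16, 2, 6, 15, 10]
Visit 1 → queue [5, 7, 8, 11, 12, 13, 16, 2, 6, 15, 10]
Visit 5 → queue [7, 8, 11, 12, 13, 16, 2, 6, 15, 10]
Visit 7 → queue [8, 11, 12, 13, 16, 2, 6, 15, 10]
Visit 8; enqueue 17 → queue [11, 12, 13, 16, 2, 6, 15, 10, 17]
Visit 11 → queue [12, 13, 16, 2, 6, 15, 10, 17]
Visit 12 → queue [13, 16, 2, 6, 15, 10, 17]
Visit 13 → queue [16, 2, 6, 15, 10, 17]
Visit 16 → queue [2, 6, 15, 10, 17]
Visit 2 → queue [6, 15, 10, 17]
Visit 6 → queue [15, 10, 17]
Visit 15 → queue [10, 17]
Visit 10 → queue [17]
Visit 17 → queue []

9, 0, 3, 4, 14, 1, 5, 7, 8, 11, 12, 13, 16, 2, 6, 15, 10, 17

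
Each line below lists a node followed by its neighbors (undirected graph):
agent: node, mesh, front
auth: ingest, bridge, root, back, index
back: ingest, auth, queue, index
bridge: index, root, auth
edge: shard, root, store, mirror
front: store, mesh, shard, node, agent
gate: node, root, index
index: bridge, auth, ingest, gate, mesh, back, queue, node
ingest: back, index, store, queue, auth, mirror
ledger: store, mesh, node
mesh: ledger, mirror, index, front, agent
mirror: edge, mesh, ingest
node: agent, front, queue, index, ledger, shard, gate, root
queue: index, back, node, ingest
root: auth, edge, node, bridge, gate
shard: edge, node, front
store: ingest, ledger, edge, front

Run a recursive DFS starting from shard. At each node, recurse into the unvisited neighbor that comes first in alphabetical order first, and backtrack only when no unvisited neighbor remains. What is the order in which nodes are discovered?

Visit shard
shard → edge
edge → mirror
mirror → ingest
ingest → auth
auth → back
back → index
index → bridge
bridge → root
root → gate
gate → node
node → agent
agent → front
front → mesh
mesh → ledger
ledger → store
node → queue

shard, edge, mirror, ingest, auth, back, index, bridge, root, gate, node, agent, front, mesh, ledger, store, queue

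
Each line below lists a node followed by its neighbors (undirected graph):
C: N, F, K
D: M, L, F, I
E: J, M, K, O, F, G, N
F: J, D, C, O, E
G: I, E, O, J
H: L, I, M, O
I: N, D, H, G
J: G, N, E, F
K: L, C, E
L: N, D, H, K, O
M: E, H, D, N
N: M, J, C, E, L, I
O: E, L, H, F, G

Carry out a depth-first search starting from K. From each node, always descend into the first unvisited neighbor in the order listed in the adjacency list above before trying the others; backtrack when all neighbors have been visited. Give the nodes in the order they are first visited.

K L N M E J G I D F C O H

Visit K
K → L
L → N
N → M
M → E
E → J
J → G
G → I
I → D
D → F
F → C
F → O
O → H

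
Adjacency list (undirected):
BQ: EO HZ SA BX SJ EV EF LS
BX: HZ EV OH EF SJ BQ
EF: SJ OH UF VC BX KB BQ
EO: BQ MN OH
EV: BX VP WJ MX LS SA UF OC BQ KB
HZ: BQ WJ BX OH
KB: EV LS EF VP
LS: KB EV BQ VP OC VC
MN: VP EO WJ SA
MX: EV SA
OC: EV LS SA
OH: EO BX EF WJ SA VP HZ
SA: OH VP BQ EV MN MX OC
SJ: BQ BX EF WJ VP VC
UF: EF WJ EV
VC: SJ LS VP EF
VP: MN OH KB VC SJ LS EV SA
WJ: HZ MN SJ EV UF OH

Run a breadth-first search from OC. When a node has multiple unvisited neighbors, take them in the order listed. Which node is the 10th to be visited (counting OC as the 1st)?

BQ

Visit OC; enqueue EV, LS, SA → queue [EV, LS, SA]
Visit EV; enqueue BX, VP, WJ, MX, UF, BQ, KB → queue [LS, SA, BX, VP, WJ, MX, UF, BQ, KB]
Visit LS; enqueue VC → queue [SA, BX, VP, WJ, MX, UF, BQ, KB, VC]
Visit SA; enqueue OH, MN → queue [BX, VP, WJ, MX, UF, BQ, KB, VC, OH, MN]
Visit BX; enqueue HZ, EF, SJ → queue [VP, WJ, MX, UF, BQ, KB, VC, OH, MN, HZ, EF, SJ]
Visit VP → queue [WJ, MX, UF, BQ, KB, VC, OH, MN, HZ, EF, SJ]
Visit WJ → queue [MX, UF, BQ, KB, VC, OH, MN, HZ, EF, SJ]
Visit MX → queue [UF, BQ, KB, VC, OH, MN, HZ, EF, SJ]
Visit UF → queue [BQ, KB, VC, OH, MN, HZ, EF, SJ]
Visit BQ; enqueue EO → queue [KB, VC, OH, MN, HZ, EF, SJ, EO]
Visit KB → queue [VC, OH, MN, HZ, EF, SJ, EO]
Visit VC → queue [OH, MN, HZ, EF, SJ, EO]
Visit OH → queue [MN, HZ, EF, SJ, EO]
Visit MN → queue [HZ, EF, SJ, EO]
Visit HZ → queue [EF, SJ, EO]
Visit EF → queue [SJ, EO]
Visit SJ → queue [EO]
Visit EO → queue []

Visit order: OC, EV, LS, SA, BX, VP, WJ, MX, UF, BQ, KB, VC, OH, MN, HZ, EF, SJ, EO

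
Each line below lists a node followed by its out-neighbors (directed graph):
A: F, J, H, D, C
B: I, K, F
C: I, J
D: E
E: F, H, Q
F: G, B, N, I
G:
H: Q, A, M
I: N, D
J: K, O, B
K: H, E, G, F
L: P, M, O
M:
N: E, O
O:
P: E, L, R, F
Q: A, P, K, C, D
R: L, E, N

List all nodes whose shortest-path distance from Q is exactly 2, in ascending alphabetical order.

Level 0: Q
Level 1: A, C, D, K, P
Level 2: E, F, G, H, I, J, L, R
Level 3: B, M, N, O

E, F, G, H, I, J, L, R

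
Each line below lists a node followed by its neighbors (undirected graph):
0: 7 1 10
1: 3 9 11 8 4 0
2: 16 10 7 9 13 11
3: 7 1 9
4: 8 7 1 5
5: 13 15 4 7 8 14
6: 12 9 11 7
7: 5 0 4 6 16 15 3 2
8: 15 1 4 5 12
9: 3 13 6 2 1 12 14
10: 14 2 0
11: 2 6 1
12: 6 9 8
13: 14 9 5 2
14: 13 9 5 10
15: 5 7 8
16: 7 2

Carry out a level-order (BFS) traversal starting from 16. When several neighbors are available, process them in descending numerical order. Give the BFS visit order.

16 → 7 → 2 → 15 → 6 → 5 → 4 → 3 → 0 → 13 → 11 → 10 → 9 → 8 → 12 → 14 → 1

Visit 16; enqueue 7, 2 → queue [7, 2]
Visit 7; enqueue 15, 6, 5, 4, 3, 0 → queue [2, 15, 6, 5, 4, 3, 0]
Visit 2; enqueue 13, 11, 10, 9 → queue [15, 6, 5, 4, 3, 0, 13, 11, 10, 9]
Visit 15; enqueue 8 → queue [6, 5, 4, 3, 0, 13, 11, 10, 9, 8]
Visit 6; enqueue 12 → queue [5, 4, 3, 0, 13, 11, 10, 9, 8, 12]
Visit 5; enqueue 14 → queue [4, 3, 0, 13, 11, 10, 9, 8, 12, 14]
Visit 4; enqueue 1 → queue [3, 0, 13, 11, 10, 9, 8, 12, 14, 1]
Visit 3 → queue [0, 13, 11, 10, 9, 8, 12, 14, 1]
Visit 0 → queue [13, 11, 10, 9, 8, 12, 14, 1]
Visit 13 → queue [11, 10, 9, 8, 12, 14, 1]
Visit 11 → queue [10, 9, 8, 12, 14, 1]
Visit 10 → queue [9, 8, 12, 14, 1]
Visit 9 → queue [8, 12, 14, 1]
Visit 8 → queue [12, 14, 1]
Visit 12 → queue [14, 1]
Visit 14 → queue [1]
Visit 1 → queue []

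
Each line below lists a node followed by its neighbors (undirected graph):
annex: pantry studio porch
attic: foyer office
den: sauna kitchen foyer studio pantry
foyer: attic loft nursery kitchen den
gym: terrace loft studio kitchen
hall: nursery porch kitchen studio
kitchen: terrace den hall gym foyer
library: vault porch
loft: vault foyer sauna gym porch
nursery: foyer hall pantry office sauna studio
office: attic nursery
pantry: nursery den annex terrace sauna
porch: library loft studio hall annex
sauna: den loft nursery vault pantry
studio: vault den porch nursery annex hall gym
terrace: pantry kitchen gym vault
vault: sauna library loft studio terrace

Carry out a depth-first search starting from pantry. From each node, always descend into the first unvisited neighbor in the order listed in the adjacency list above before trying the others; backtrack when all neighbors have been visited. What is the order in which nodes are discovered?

Visit pantry
pantry → nursery
nursery → foyer
foyer → attic
attic → office
foyer → loft
loft → vault
vault → sauna
sauna → den
den → kitchen
kitchen → terrace
terrace → gym
gym → studio
studio → porch
porch → library
porch → hall
porch → annex

pantry → nursery → foyer → attic → office → loft → vault → sauna → den → kitchen → terrace → gym → studio → porch → library → hall → annex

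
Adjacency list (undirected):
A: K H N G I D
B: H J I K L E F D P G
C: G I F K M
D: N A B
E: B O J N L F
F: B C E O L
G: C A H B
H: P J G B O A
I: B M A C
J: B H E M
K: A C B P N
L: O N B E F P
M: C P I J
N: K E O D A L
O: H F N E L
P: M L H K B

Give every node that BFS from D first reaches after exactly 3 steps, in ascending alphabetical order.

C, M

Level 0: D
Level 1: A, B, N
Level 2: E, F, G, H, I, J, K, L, O, P
Level 3: C, M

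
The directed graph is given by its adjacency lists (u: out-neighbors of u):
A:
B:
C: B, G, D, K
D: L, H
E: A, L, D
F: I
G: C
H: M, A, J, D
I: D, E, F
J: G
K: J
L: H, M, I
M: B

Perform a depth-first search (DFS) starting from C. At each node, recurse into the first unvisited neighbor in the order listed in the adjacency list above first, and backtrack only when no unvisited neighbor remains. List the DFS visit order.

Visit C
C → B
C → G
C → D
D → L
L → H
H → M
H → A
H → J
L → I
I → E
I → F
C → K

C, B, G, D, L, H, M, A, J, I, E, F, K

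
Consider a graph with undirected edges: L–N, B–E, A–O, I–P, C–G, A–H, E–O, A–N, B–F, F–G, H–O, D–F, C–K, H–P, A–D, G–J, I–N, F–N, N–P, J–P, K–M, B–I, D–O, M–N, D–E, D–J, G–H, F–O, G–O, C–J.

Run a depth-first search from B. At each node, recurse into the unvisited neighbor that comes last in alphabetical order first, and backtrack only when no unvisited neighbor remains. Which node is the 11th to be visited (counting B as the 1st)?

Visit B
B → I
I → P
P → N
N → M
M → K
K → C
C → J
J → G
G → O
O → H
H → A
A → D
D → F
D → E
N → L

Visit order: B, I, P, N, M, K, C, J, G, O, H, A, D, F, E, L

H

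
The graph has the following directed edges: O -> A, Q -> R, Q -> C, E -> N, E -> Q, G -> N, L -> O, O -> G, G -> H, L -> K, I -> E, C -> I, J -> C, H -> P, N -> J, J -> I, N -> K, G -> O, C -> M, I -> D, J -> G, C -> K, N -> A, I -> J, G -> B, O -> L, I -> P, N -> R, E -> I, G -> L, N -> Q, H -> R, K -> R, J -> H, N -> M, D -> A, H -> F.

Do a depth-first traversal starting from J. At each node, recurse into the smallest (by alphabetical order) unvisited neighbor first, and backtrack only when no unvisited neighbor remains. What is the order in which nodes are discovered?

J -> C -> I -> D -> A -> E -> N -> K -> R -> M -> Q -> P -> G -> B -> H -> F -> L -> O

Visit J
J → C
C → I
I → D
D → A
I → E
E → N
N → K
K → R
N → M
N → Q
I → P
J → G
G → B
G → H
H → F
G → L
L → O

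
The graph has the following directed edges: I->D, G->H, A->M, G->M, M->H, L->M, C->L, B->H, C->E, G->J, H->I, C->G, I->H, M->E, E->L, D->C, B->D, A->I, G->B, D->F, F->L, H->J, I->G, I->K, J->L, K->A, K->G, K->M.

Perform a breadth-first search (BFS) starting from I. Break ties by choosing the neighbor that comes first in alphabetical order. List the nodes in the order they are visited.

I, D, G, H, K, C, F, B, J, M, A, E, L

Visit I; enqueue D, G, H, K → queue [D, G, H, K]
Visit D; enqueue C, F → queue [G, H, K, C, F]
Visit G; enqueue B, J, M → queue [H, K, C, F, B, J, M]
Visit H → queue [K, C, F, B, J, M]
Visit K; enqueue A → queue [C, F, B, J, M, A]
Visit C; enqueue E, L → queue [F, B, J, M, A, E, L]
Visit F → queue [B, J, M, A, E, L]
Visit B → queue [J, M, A, E, L]
Visit J → queue [M, A, E, L]
Visit M → queue [A, E, L]
Visit A → queue [E, L]
Visit E → queue [L]
Visit L → queue []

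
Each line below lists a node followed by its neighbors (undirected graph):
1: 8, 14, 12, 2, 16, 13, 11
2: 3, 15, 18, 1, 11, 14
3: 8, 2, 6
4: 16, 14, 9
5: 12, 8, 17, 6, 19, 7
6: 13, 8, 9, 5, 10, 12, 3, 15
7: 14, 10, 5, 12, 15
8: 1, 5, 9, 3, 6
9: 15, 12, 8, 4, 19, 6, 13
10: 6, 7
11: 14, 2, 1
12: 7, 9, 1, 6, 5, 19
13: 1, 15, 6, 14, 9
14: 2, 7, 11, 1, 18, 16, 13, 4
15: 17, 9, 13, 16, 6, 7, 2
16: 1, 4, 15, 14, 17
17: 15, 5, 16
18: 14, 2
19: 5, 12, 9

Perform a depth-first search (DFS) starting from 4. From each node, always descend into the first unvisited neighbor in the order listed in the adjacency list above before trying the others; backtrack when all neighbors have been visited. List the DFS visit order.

4 → 16 → 1 → 8 → 5 → 12 → 7 → 14 → 2 → 3 → 6 → 13 → 15 → 17 → 9 → 19 → 10 → 18 → 11

Visit 4
4 → 16
16 → 1
1 → 8
8 → 5
5 → 12
12 → 7
7 → 14
14 → 2
2 → 3
3 → 6
6 → 13
13 → 15
15 → 17
15 → 9
9 → 19
6 → 10
2 → 18
2 → 11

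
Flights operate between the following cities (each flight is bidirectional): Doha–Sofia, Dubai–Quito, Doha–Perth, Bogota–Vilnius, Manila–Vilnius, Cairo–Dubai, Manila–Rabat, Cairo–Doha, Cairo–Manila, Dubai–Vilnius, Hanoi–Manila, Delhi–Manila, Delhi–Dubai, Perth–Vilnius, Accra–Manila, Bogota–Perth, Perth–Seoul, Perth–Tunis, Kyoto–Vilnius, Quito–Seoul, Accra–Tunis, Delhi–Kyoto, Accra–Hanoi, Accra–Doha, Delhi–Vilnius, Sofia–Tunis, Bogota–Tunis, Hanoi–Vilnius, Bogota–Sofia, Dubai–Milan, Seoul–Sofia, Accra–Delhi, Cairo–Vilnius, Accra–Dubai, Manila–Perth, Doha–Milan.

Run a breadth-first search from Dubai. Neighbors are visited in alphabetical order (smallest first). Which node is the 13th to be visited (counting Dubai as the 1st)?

Seoul

Visit Dubai; enqueue Accra, Cairo, Delhi, Milan, Quito, Vilnius → queue [Accra, Cairo, Delhi, Milan, Quito, Vilnius]
Visit Accra; enqueue Doha, Hanoi, Manila, Tunis → queue [Cairo, Delhi, Milan, Quito, Vilnius, Doha, Hanoi, Manila, Tunis]
Visit Cairo → queue [Delhi, Milan, Quito, Vilnius, Doha, Hanoi, Manila, Tunis]
Visit Delhi; enqueue Kyoto → queue [Milan, Quito, Vilnius, Doha, Hanoi, Manila, Tunis, Kyoto]
Visit Milan → queue [Quito, Vilnius, Doha, Hanoi, Manila, Tunis, Kyoto]
Visit Quito; enqueue Seoul → queue [Vilnius, Doha, Hanoi, Manila, Tunis, Kyoto, Seoul]
Visit Vilnius; enqueue Bogota, Perth → queue [Doha, Hanoi, Manila, Tunis, Kyoto, Seoul, Bogota, Perth]
Visit Doha; enqueue Sofia → queue [Hanoi, Manila, Tunis, Kyoto, Seoul, Bogota, Perth, Sofia]
Visit Hanoi → queue [Manila, Tunis, Kyoto, Seoul, Bogota, Perth, Sofia]
Visit Manila; enqueue Rabat → queue [Tunis, Kyoto, Seoul, Bogota, Perth, Sofia, Rabat]
Visit Tunis → queue [Kyoto, Seoul, Bogota, Perth, Sofia, Rabat]
Visit Kyoto → queue [Seoul, Bogota, Perth, Sofia, Rabat]
Visit Seoul → queue [Bogota, Perth, Sofia, Rabat]
Visit Bogota → queue [Perth, Sofia, Rabat]
Visit Perth → queue [Sofia, Rabat]
Visit Sofia → queue [Rabat]
Visit Rabat → queue []

Visit order: Dubai, Accra, Cairo, Delhi, Milan, Quito, Vilnius, Doha, Hanoi, Manila, Tunis, Kyoto, Seoul, Bogota, Perth, Sofia, Rabat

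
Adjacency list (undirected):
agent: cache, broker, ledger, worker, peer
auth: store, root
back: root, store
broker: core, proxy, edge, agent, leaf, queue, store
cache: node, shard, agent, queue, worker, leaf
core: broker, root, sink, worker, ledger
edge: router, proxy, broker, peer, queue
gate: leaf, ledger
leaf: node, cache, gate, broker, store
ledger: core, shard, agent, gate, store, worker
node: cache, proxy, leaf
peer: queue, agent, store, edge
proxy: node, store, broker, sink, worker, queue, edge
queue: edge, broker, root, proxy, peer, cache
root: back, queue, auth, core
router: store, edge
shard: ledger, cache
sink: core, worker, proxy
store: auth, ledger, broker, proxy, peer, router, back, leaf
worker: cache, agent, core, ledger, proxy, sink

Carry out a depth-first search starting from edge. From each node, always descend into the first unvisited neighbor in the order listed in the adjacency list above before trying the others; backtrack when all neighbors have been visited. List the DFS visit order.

edge, router, store, auth, root, back, queue, broker, core, sink, worker, cache, node, proxy, leaf, gate, ledger, shard, agent, peer

Visit edge
edge → router
router → store
store → auth
auth → root
root → back
root → queue
queue → broker
broker → core
core → sink
sink → worker
worker → cache
cache → node
node → proxy
node → leaf
leaf → gate
gate → ledger
ledger → shard
ledger → agent
agent → peer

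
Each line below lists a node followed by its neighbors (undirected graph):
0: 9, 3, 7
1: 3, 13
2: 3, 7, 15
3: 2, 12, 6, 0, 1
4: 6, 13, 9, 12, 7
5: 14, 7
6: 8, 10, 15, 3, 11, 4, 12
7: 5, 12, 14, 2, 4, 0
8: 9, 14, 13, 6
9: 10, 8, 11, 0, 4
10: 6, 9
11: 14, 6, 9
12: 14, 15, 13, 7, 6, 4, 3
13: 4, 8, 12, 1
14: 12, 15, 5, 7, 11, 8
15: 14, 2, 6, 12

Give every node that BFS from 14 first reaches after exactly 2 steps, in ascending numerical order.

0, 2, 3, 4, 6, 9, 13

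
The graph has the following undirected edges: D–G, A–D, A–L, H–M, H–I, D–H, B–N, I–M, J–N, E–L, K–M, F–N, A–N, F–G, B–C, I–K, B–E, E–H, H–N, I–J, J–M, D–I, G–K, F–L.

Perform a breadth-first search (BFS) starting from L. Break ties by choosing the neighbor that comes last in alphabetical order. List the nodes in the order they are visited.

Visit L; enqueue F, E, A → queue [F, E, A]
Visit F; enqueue N, G → queue [E, A, N, G]
Visit E; enqueue H, B → queue [A, N, G, H, B]
Visit A; enqueue D → queue [N, G, H, B, D]
Visit N; enqueue J → queue [G, H, B, D, J]
Visit G; enqueue K → queue [H, B, D, J, K]
Visit H; enqueue M, I → queue [B, D, J, K, M, I]
Visit B; enqueue C → queue [D, J, K, M, I, C]
Visit D → queue [J, K, M, I, C]
Visit J → queue [K, M, I, C]
Visit K → queue [M, I, C]
Visit M → queue [I, C]
Visit I → queue [C]
Visit C → queue []

L F E A N G H B D J K M I C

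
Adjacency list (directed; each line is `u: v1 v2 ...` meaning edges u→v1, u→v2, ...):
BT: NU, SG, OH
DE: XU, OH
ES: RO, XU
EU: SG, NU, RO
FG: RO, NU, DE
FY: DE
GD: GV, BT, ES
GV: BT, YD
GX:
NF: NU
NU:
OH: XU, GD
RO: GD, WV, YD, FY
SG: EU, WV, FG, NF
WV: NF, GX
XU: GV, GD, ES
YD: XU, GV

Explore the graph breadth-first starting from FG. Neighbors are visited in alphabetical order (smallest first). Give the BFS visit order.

Visit FG; enqueue DE, NU, RO → queue [DE, NU, RO]
Visit DE; enqueue OH, XU → queue [NU, RO, OH, XU]
Visit NU → queue [RO, OH, XU]
Visit RO; enqueue FY, GD, WV, YD → queue [OH, XU, FY, GD, WV, YD]
Visit OH → queue [XU, FY, GD, WV, YD]
Visit XU; enqueue ES, GV → queue [FY, GD, WV, YD, ES, GV]
Visit FY → queue [GD, WV, YD, ES, GV]
Visit GD; enqueue BT → queue [WV, YD, ES, GV, BT]
Visit WV; enqueue GX, NF → queue [YD, ES, GV, BT, GX, NF]
Visit YD → queue [ES, GV, BT, GX, NF]
Visit ES → queue [GV, BT, GX, NF]
Visit GV → queue [BT, GX, NF]
Visit BT; enqueue SG → queue [GX, NF, SG]
Visit GX → queue [NF, SG]
Visit NF → queue [SG]
Visit SG; enqueue EU → queue [EU]
Visit EU → queue []

FG, DE, NU, RO, OH, XU, FY, GD, WV, YD, ES, GV, BT, GX, NF, SG, EU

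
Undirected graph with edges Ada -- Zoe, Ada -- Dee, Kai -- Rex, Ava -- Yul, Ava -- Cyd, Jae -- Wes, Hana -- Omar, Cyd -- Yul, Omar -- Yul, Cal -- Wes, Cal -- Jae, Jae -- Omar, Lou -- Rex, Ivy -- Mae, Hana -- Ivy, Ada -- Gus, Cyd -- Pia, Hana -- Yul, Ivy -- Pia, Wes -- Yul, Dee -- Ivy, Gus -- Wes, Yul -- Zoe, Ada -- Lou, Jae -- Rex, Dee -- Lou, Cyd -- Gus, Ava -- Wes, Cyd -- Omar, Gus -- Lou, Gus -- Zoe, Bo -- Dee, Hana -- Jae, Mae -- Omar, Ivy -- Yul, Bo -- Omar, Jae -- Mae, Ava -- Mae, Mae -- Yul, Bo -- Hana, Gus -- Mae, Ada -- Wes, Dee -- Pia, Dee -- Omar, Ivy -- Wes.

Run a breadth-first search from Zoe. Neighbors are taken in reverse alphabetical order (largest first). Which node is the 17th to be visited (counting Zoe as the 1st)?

Pia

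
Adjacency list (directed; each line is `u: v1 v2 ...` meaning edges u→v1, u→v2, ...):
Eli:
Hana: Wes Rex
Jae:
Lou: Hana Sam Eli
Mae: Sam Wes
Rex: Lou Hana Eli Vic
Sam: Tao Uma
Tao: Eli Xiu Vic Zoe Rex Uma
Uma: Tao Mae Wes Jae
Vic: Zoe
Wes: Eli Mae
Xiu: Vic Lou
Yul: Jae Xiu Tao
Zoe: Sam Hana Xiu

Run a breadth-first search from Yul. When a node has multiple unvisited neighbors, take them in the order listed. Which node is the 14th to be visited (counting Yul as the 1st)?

Wes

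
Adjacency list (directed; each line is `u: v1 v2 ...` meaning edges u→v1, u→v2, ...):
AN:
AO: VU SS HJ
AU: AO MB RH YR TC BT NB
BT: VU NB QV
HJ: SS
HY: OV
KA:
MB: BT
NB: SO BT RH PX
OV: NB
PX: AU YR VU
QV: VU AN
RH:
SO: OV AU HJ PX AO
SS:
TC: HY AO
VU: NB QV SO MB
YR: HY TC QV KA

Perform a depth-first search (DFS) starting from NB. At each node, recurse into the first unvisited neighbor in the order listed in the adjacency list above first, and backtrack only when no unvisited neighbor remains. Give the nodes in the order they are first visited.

Visit NB
NB → SO
SO → OV
SO → AU
AU → AO
AO → VU
VU → QV
QV → AN
VU → MB
MB → BT
AO → SS
AO → HJ
AU → RH
AU → YR
YR → HY
YR → TC
YR → KA
SO → PX

NB → SO → OV → AU → AO → VU → QV → AN → MB → BT → SS → HJ → RH → YR → HY → TC → KA → PX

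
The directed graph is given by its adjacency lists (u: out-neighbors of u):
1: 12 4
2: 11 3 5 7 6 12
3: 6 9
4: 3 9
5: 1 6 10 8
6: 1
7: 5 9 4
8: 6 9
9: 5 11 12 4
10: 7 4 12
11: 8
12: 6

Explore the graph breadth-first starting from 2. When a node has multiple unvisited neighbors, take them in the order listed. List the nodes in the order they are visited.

2 11 3 5 7 6 12 8 9 1 10 4

Visit 2; enqueue 11, 3, 5, 7, 6, 12 → queue [11, 3, 5, 7, 6, 12]
Visit 11; enqueue 8 → queue [3, 5, 7, 6, 12, 8]
Visit 3; enqueue 9 → queue [5, 7, 6, 12, 8, 9]
Visit 5; enqueue 1, 10 → queue [7, 6, 12, 8, 9, 1, 10]
Visit 7; enqueue 4 → queue [6, 12, 8, 9, 1, 10, 4]
Visit 6 → queue [12, 8, 9, 1, 10, 4]
Visit 12 → queue [8, 9, 1, 10, 4]
Visit 8 → queue [9, 1, 10, 4]
Visit 9 → queue [1, 10, 4]
Visit 1 → queue [10, 4]
Visit 10 → queue [4]
Visit 4 → queue []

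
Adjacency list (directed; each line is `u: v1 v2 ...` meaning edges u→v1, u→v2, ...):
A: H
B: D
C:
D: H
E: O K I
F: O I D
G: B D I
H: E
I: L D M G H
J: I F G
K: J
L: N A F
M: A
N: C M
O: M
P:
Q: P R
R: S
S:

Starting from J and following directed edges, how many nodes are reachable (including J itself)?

15

BFS from J visits: J, I, F, G, L, D, M, H, O, B, N, A, E, C, K
Reachable nodes: 15 of 19 total.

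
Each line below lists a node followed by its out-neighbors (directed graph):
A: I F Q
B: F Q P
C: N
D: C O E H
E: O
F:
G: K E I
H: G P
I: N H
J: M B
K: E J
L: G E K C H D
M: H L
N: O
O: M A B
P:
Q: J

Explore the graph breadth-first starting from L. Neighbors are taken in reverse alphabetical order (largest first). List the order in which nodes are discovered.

Visit L; enqueue K, H, G, E, D, C → queue [K, H, G, E, D, C]
Visit K; enqueue J → queue [H, G, E, D, C, J]
Visit H; enqueue P → queue [G, E, D, C, J, P]
Visit G; enqueue I → queue [E, D, C, J, P, I]
Visit E; enqueue O → queue [D, C, J, P, I, O]
Visit D → queue [C, J, P, I, O]
Visit C; enqueue N → queue [J, P, I, O, N]
Visit J; enqueue M, B → queue [P, I, O, N, M, B]
Visit P → queue [I, O, N, M, B]
Visit I → queue [O, N, M, B]
Visit O; enqueue A → queue [N, M, B, A]
Visit N → queue [M, B, A]
Visit M → queue [B, A]
Visit B; enqueue Q, F → queue [A, Q, F]
Visit A → queue [Q, F]
Visit Q → queue [F]
Visit F → queue []

L, K, H, G, E, D, C, J, P, I, O, N, M, B, A, Q, F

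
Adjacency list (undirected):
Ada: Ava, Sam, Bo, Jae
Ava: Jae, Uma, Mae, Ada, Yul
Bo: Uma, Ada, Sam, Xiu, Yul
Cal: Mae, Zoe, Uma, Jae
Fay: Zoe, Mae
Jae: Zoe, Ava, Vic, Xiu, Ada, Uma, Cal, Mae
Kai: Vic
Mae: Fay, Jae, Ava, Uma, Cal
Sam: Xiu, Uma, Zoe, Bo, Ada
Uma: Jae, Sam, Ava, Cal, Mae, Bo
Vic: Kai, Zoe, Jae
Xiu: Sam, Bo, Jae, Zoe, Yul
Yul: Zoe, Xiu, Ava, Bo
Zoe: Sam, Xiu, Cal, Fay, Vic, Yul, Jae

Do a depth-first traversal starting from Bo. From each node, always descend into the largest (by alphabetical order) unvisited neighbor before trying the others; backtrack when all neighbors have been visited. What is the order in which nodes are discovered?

Visit Bo
Bo → Yul
Yul → Zoe
Zoe → Xiu
Xiu → Sam
Sam → Uma
Uma → Mae
Mae → Jae
Jae → Vic
Vic → Kai
Jae → Cal
Jae → Ava
Ava → Ada
Mae → Fay

Bo, Yul, Zoe, Xiu, Sam, Uma, Mae, Jae, Vic, Kai, Cal, Ava, Ada, Fay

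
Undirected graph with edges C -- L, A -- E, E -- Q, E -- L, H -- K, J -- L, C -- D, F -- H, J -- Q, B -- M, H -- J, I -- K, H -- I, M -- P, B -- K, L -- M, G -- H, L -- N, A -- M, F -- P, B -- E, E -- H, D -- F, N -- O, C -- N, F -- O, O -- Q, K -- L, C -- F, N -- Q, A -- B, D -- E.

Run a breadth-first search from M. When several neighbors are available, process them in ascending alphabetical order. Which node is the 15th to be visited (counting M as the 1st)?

I

Visit M; enqueue A, B, L, P → queue [A, B, L, P]
Visit A; enqueue E → queue [B, L, P, E]
Visit B; enqueue K → queue [L, P, E, K]
Visit L; enqueue C, J, N → queue [P, E, K, C, J, N]
Visit P; enqueue F → queue [E, K, C, J, N, F]
Visit E; enqueue D, H, Q → queue [K, C, J, N, F, D, H, Q]
Visit K; enqueue I → queue [C, J, N, F, D, H, Q, I]
Visit C → queue [J, N, F, D, H, Q, I]
Visit J → queue [N, F, D, H, Q, I]
Visit N; enqueue O → queue [F, D, H, Q, I, O]
Visit F → queue [D, H, Q, I, O]
Visit D → queue [H, Q, I, O]
Visit H; enqueue G → queue [Q, I, O, G]
Visit Q → queue [I, O, G]
Visit I → queue [O, G]
Visit O → queue [G]
Visit G → queue []

Visit order: M, A, B, L, P, E, K, C, J, N, F, D, H, Q, I, O, G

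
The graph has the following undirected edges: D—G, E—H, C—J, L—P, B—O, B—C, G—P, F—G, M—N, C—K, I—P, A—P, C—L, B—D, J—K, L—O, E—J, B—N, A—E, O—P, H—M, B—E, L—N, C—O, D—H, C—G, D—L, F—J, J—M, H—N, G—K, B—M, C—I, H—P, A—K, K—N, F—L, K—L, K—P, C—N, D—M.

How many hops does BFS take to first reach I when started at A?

Level 0: A
Level 1: E, K, P
Level 2: B, C, G, H, I, J, L, N, O
Level 3: D, F, M
I first appears at level 2.

2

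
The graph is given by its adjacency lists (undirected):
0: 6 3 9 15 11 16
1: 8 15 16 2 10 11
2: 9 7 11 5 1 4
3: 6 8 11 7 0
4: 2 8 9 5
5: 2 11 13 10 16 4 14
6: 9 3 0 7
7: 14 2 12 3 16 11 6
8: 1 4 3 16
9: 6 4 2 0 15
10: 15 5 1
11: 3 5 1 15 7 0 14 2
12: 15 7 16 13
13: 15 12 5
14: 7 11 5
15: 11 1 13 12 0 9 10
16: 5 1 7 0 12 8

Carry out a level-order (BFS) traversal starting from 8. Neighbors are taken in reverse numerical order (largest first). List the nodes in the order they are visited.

Visit 8; enqueue 16, 4, 3, 1 → queue [16, 4, 3, 1]
Visit 16; enqueue 12, 7, 5, 0 → queue [4, 3, 1, 12, 7, 5, 0]
Visit 4; enqueue 9, 2 → queue [3, 1, 12, 7, 5, 0, 9, 2]
Visit 3; enqueue 11, 6 → queue [1, 12, 7, 5, 0, 9, 2, 11, 6]
Visit 1; enqueue 15, 10 → queue [12, 7, 5, 0, 9, 2, 11, 6, 15, 10]
Visit 12; enqueue 13 → queue [7, 5, 0, 9, 2, 11, 6, 15, 10, 13]
Visit 7; enqueue 14 → queue [5, 0, 9, 2, 11, 6, 15, 10, 13, 14]
Visit 5 → queue [0, 9, 2, 11, 6, 15, 10, 13, 14]
Visit 0 → queue [9, 2, 11, 6, 15, 10, 13, 14]
Visit 9 → queue [2, 11, 6, 15, 10, 13, 14]
Visit 2 → queue [11, 6, 15, 10, 13, 14]
Visit 11 → queue [6, 15, 10, 13, 14]
Visit 6 → queue [15, 10, 13, 14]
Visit 15 → queue [10, 13, 14]
Visit 10 → queue [13, 14]
Visit 13 → queue [14]
Visit 14 → queue []

8 16 4 3 1 12 7 5 0 9 2 11 6 15 10 13 14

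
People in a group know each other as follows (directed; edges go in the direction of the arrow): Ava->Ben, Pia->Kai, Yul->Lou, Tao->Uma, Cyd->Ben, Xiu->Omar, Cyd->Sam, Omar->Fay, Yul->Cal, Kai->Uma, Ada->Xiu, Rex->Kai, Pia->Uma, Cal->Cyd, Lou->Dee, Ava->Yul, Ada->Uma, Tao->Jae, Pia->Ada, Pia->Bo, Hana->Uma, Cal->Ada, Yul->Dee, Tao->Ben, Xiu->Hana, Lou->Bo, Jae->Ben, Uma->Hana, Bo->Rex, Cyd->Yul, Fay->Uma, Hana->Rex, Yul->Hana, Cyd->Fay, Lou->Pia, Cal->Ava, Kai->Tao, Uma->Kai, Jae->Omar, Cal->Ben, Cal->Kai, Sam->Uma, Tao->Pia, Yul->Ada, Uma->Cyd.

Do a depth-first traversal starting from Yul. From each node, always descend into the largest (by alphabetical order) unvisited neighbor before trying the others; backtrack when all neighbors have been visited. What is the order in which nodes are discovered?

Yul Lou Pia Uma Kai Tao Jae Omar Fay Ben Hana Rex Cyd Sam Bo Ada Xiu Dee Cal Ava

Visit Yul
Yul → Lou
Lou → Pia
Pia → Uma
Uma → Kai
Kai → Tao
Tao → Jae
Jae → Omar
Omar → Fay
Jae → Ben
Uma → Hana
Hana → Rex
Uma → Cyd
Cyd → Sam
Pia → Bo
Pia → Ada
Ada → Xiu
Lou → Dee
Yul → Cal
Cal → Ava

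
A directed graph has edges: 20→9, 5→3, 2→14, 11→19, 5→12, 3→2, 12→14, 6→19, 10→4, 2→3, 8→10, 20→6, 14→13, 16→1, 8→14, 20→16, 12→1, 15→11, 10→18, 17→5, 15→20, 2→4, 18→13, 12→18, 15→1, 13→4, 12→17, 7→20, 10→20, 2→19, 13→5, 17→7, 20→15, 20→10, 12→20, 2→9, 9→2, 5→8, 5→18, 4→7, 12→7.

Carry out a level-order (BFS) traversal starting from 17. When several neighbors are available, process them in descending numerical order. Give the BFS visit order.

Visit 17; enqueue 7, 5 → queue [7, 5]
Visit 7; enqueue 20 → queue [5, 20]
Visit 5; enqueue 18, 12, 8, 3 → queue [20, 18, 12, 8, 3]
Visit 20; enqueue 16, 15, 10, 9, 6 → queue [18, 12, 8, 3, 16, 15, 10, 9, 6]
Visit 18; enqueue 13 → queue [12, 8, 3, 16, 15, 10, 9, 6, 13]
Visit 12; enqueue 14, 1 → queue [8, 3, 16, 15, 10, 9, 6, 13, 14, 1]
Visit 8 → queue [3, 16, 15, 10, 9, 6, 13, 14, 1]
Visit 3; enqueue 2 → queue [16, 15, 10, 9, 6, 13, 14, 1, 2]
Visit 16 → queue [15, 10, 9, 6, 13, 14, 1, 2]
Visit 15; enqueue 11 → queue [10, 9, 6, 13, 14, 1, 2, 11]
Visit 10; enqueue 4 → queue [9, 6, 13, 14, 1, 2, 11, 4]
Visit 9 → queue [6, 13, 14, 1, 2, 11, 4]
Visit 6; enqueue 19 → queue [13, 14, 1, 2, 11, 4, 19]
Visit 13 → queue [14, 1, 2, 11, 4, 19]
Visit 14 → queue [1, 2, 11, 4, 19]
Visit 1 → queue [2, 11, 4, 19]
Visit 2 → queue [11, 4, 19]
Visit 11 → queue [4, 19]
Visit 4 → queue [19]
Visit 19 → queue []

17 -> 7 -> 5 -> 20 -> 18 -> 12 -> 8 -> 3 -> 16 -> 15 -> 10 -> 9 -> 6 -> 13 -> 14 -> 1 -> 2 -> 11 -> 4 -> 19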